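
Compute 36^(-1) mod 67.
Since 67 is prime, by Fermat 36^(-1) ≡ 36^{65} ≡ 54 mod 67. Verify: 36 × 54 = 1944 ≡ 1 mod 67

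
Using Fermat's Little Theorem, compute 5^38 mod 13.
By Fermat: 5^{12} ≡ 1 mod 13. 38 = 3×12 + 2. So 5^{38} ≡ 5^{2} ≡ 12 mod 13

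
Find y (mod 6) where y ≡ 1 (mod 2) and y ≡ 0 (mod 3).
M = 2 × 3 = 6. M₁ = 3, y₁ ≡ 1 (mod 2). M₂ = 2, y₂ ≡ 2 (mod 3). y = 1×3×1 + 0×2×2 ≡ 3 (mod 6)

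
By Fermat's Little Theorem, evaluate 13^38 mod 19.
By Fermat: 13^{18} ≡ 1 (mod 19). 38 = 2×18 + 2. So 13^{38} ≡ 13^{2} ≡ 17 (mod 19)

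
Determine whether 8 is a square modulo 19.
By Euler's criterion: 8^{9} ≡ 18 (mod 19). Since this equals -1 (≡ 18), 8 is not a QR.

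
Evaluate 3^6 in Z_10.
By repeated squaring mod 10: 3^{1}≡3, 3^{2}≡9, 3^{4}≡1. Then 3^{6} = 3^{4+2} ≡ 1 × 9 ≡ 9 mod 10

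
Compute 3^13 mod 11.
Using Fermat: 3^{10} ≡ 1 mod 11. 13 ≡ 3 mod 10. So 3^{13} ≡ 3^{3} ≡ 5 mod 11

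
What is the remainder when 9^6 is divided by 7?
Using Fermat: 9^{6} ≡ 1 (mod 7). 6 ≡ 0 (mod 6). So 9^{6} ≡ 9^{0} ≡ 1 (mod 7)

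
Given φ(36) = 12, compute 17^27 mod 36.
By Euler: 17^{12} ≡ 1 (mod 36) since gcd(17, 36) = 1. 27 = 2×12 + 3. So 17^{27} ≡ 17^{3} ≡ 17 (mod 36)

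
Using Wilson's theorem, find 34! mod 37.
(36)! = (34)! × (35) × (36) ≡ -1 mod 37. So (34)! ≡ -1 × [(36)(35)]^(-1) ≡ 18 mod 37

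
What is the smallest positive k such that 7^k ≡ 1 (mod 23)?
Powers of 7 mod 23: 7^1≡7, 7^2≡3, 7^3≡21, 7^4≡9, 7^5≡17, 7^6≡4, 7^7≡5, 7^8≡12, 7^9≡15, 7^10≡13, 7^11≡22, 7^12≡16, 7^13≡20, 7^14≡2, 7^15≡14, 7^16≡6, 7^17≡19, 7^18≡18, 7^19≡11, 7^20≡8, 7^21≡10, 7^22≡1. Order = 22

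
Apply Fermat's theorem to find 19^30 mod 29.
By Fermat: 19^{28} ≡ 1 mod 29. So 19^{30} = 19^{28} · 19^{2} ≡ 19^{2} ≡ 13 mod 29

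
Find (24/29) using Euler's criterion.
(24/29) = 24^{14} mod 29 = 1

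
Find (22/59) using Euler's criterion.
(22/59) = 22^{29} mod 59 = 1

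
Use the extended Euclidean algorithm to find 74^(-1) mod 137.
Extended GCD: 74(50) + 137(-27) = 1. So 74^(-1) ≡ 50 mod 137. Verify: 74 × 50 = 3700 ≡ 1 mod 137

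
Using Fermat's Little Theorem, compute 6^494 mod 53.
By Fermat: 6^{52} ≡ 1 mod 53. 494 ≡ 26 mod 52. So 6^{494} ≡ 6^{26} ≡ 1 mod 53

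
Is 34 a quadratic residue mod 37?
By Euler's criterion: 34^{18} ≡ 1 (mod 37). Since this equals 1, 34 is a QR.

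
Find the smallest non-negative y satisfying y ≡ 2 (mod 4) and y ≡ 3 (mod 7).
M = 4 × 7 = 28. M₁ = 7, y₁ ≡ 3 (mod 4). M₂ = 4, y₂ ≡ 2 (mod 7). y = 2×7×3 + 3×4×2 ≡ 10 (mod 28)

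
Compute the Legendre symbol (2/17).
(2/17) = 2^{8} mod 17 = 1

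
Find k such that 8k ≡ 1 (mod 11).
Since 11 is prime, by Fermat 8^(-1) ≡ 8^{9} ≡ 7 (mod 11). Verify: 8 × 7 = 56 ≡ 1 (mod 11)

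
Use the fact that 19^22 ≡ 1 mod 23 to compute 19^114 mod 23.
By Fermat: 19^{22} ≡ 1 mod 23. 114 = 5×22 + 4. So 19^{114} ≡ 19^{4} ≡ 3 mod 23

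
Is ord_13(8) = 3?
Powers of 8 mod 13: 8^1≡8, 8^2≡12, 8^3≡5, 8^4≡1. 8^3≡5≢1, so ord ≠ 3. No, the actual order is 4.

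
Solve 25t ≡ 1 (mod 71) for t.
Since 71 is prime, by Fermat 25^(-1) ≡ 25^{69} ≡ 54 (mod 71). Verify: 25 × 54 = 1350 ≡ 1 (mod 71)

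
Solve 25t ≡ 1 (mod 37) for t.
Since 37 is prime, by Fermat 25^(-1) ≡ 25^{35} ≡ 3 (mod 37). Verify: 25 × 3 = 75 ≡ 1 (mod 37)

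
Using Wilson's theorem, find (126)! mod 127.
By Wilson's theorem, (126)! ≡ -1 ≡ 126 (mod 127)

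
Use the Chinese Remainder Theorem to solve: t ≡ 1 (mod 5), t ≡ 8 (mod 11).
M = 5 × 11 = 55. M₁ = 11, y₁ ≡ 1 (mod 5). M₂ = 5, y₂ ≡ 9 (mod 11). t = 1×11×1 + 8×5×9 ≡ 41 (mod 55)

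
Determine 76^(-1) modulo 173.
Since 173 is prime, by Fermat 76^(-1) ≡ 76^{171} ≡ 107 mod 173. Verify: 76 × 107 = 8132 ≡ 1 mod 173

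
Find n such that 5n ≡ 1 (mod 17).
Since 17 is prime, by Fermat 5^(-1) ≡ 5^{15} ≡ 7 (mod 17). Verify: 5 × 7 = 35 ≡ 1 (mod 17)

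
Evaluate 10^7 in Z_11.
By repeated squaring (mod 11): 10^{1}≡10, 10^{2}≡1, 10^{4}≡1. Then 10^{7} = 10^{4+2+1} ≡ 1 × 1 × 10 ≡ 10 (mod 11)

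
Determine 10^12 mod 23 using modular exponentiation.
By repeated squaring (mod 23): 10^{1}≡10, 10^{2}≡8, 10^{4}≡18, 10^{8}≡2. Then 10^{12} = 10^{8+4} ≡ 2 × 18 ≡ 13 (mod 23)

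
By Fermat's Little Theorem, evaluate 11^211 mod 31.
By Fermat: 11^{30} ≡ 1 (mod 31). 211 ≡ 1 (mod 30). So 11^{211} ≡ 11^{1} ≡ 11 (mod 31)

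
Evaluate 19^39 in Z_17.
Using Fermat: 19^{16} ≡ 1 (mod 17). 39 ≡ 7 (mod 16). So 19^{39} ≡ 19^{7} ≡ 9 (mod 17)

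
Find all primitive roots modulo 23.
There are φ(22) = 10 primitive roots mod 23: {5, 7, 10, 11, 14, 15, 17, 19, 20, 21}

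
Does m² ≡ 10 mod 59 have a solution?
By Euler's criterion: 10^{29} ≡ 58 mod 59. Since this equals -1 (≡ 58), 10 is not a QR.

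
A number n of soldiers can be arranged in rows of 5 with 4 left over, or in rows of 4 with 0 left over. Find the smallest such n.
M = 5 × 4 = 20. M₁ = 4, y₁ ≡ 4 (mod 5). M₂ = 5, y₂ ≡ 1 (mod 4). n = 4×4×4 + 0×5×1 ≡ 4 (mod 20)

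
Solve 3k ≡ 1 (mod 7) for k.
Since 7 is prime, by Fermat 3^(-1) ≡ 3^{5} ≡ 5 (mod 7). Verify: 3 × 5 = 15 ≡ 1 (mod 7)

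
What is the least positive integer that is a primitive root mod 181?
g = 2. Powers: [2, 4, 8, 16, 32, 64, 128, 75, 150, 119, ...] generates all 180 non-zero residues.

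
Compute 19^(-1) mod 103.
Since 103 is prime, by Fermat 19^(-1) ≡ 19^{101} ≡ 38 mod 103. Verify: 19 × 38 = 722 ≡ 1 mod 103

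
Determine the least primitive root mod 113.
g = 3. Powers: [3, 9, 27, 81, 17, 51, 40, 7, 21, ...] generates all 112 non-zero residues.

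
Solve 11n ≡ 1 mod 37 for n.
Since 37 is prime, by Fermat 11^(-1) ≡ 11^{35} ≡ 27 mod 37. Verify: 11 × 27 = 297 ≡ 1 mod 37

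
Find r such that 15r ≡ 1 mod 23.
Since 23 is prime, by Fermat 15^(-1) ≡ 15^{21} ≡ 20 mod 23. Verify: 15 × 20 = 300 ≡ 1 mod 23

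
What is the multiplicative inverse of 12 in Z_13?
Since 13 is prime, by Fermat 12^(-1) ≡ 12^{11} ≡ 12 mod 13. Verify: 12 × 12 = 144 ≡ 1 mod 13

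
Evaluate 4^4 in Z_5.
4^{4} = 256 ≡ 1 (mod 5)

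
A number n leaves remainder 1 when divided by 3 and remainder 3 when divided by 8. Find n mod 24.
M = 3 × 8 = 24. M₁ = 8, y₁ ≡ 2 mod 3. M₂ = 3, y₂ ≡ 3 mod 8. n = 1×8×2 + 3×3×3 ≡ 19 mod 24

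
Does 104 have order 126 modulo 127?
104^{63} ≡ 1 (mod 127) and 63 < 126, so ord_127(104) = 63 ≠ 126 and 104 is not a primitive root.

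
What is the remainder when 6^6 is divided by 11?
By repeated squaring (mod 11): 6^{1}≡6, 6^{2}≡3, 6^{4}≡9. Then 6^{6} = 6^{4+2} ≡ 9 × 3 ≡ 5 (mod 11)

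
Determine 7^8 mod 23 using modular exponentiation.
By repeated squaring mod 23: 7^{1}≡7, 7^{2}≡3, 7^{4}≡9, 7^{8}≡12. So 7^{8} ≡ 12 mod 23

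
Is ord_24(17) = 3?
Powers of 17 mod 24: 17^1≡17, 17^2≡1. Already 17^2≡1, so the order is 2 < 3. No, the actual order is 2.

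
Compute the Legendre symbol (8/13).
(8/13) = 8^{6} mod 13 = -1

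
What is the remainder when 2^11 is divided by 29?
By repeated squaring mod 29: 2^{1}≡2, 2^{2}≡4, 2^{4}≡16, 2^{8}≡24. Then 2^{11} = 2^{8+2+1} ≡ 24 × 4 × 2 ≡ 18 mod 29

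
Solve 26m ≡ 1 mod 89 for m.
Since 89 is prime, by Fermat 26^(-1) ≡ 26^{87} ≡ 24 mod 89. Verify: 26 × 24 = 624 ≡ 1 mod 89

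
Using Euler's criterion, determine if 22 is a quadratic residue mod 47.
By Euler's criterion: 22^{23} ≡ 46 (mod 47). Since this equals -1 (≡ 46), 22 is not a QR.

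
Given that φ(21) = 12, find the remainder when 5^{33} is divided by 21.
By Euler: 5^{12} ≡ 1 mod 21 since gcd(5, 21) = 1. 33 = 2×12 + 9. So 5^{33} ≡ 5^{9} ≡ 20 mod 21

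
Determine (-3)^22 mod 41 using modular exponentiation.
By repeated squaring (mod 41): (-3)^{1}≡38, (-3)^{2}≡9, (-3)^{4}≡40, (-3)^{8}≡1, (-3)^{16}≡1. Then (-3)^{22} = (-3)^{16+4+2} ≡ 1 × 40 × 9 ≡ 32 (mod 41)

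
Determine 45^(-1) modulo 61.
Since 61 is prime, by Fermat 45^(-1) ≡ 45^{59} ≡ 19 (mod 61). Verify: 45 × 19 = 855 ≡ 1 (mod 61)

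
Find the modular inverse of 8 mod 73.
Since 73 is prime, by Fermat 8^(-1) ≡ 8^{71} ≡ 64 mod 73. Verify: 8 × 64 = 512 ≡ 1 mod 73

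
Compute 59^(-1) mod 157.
Since 157 is prime, by Fermat 59^(-1) ≡ 59^{155} ≡ 8 mod 157. Verify: 59 × 8 = 472 ≡ 1 mod 157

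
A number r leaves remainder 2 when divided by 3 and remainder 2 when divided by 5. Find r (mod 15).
M = 3 × 5 = 15. M₁ = 5, y₁ ≡ 2 (mod 3). M₂ = 3, y₂ ≡ 2 (mod 5). r = 2×5×2 + 2×3×2 ≡ 2 (mod 15)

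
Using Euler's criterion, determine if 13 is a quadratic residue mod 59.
By Euler's criterion: 13^{29} ≡ 58 mod 59. Since this equals -1 (≡ 58), 13 is not a QR.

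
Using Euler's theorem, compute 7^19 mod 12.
By Euler: 7^{4} ≡ 1 mod 12 since gcd(7, 12) = 1. 19 = 4×4 + 3. So 7^{19} ≡ 7^{3} ≡ 7 mod 12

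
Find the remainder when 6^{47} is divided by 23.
By Fermat: 6^{22} ≡ 1 mod 23. 47 = 2×22 + 3. So 6^{47} ≡ 6^{3} ≡ 9 mod 23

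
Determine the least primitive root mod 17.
g = 3. For each prime q|16: 3^{8}≡16, none ≡ 1, so ord_17(3) = 16 and 3 is a primitive root.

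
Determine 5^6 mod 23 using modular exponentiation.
By repeated squaring (mod 23): 5^{1}≡5, 5^{2}≡2, 5^{4}≡4. Then 5^{6} = 5^{4+2} ≡ 4 × 2 ≡ 8 (mod 23)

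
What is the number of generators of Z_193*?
A prime p has φ(p-1) primitive roots; here φ(192) = 64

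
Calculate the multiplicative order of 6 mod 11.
Powers of 6 mod 11: 6^1≡6, 6^2≡3, 6^3≡7, 6^4≡9, 6^5≡10, 6^6≡5, 6^7≡8, 6^8≡4, 6^9≡2, 6^10≡1. So the order of 6 is 10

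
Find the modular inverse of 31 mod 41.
Since 41 is prime, by Fermat 31^(-1) ≡ 31^{39} ≡ 4 (mod 41). Verify: 31 × 4 = 124 ≡ 1 (mod 41)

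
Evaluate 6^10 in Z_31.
By repeated squaring (mod 31): 6^{1}≡6, 6^{2}≡5, 6^{4}≡25, 6^{8}≡5. Then 6^{10} = 6^{8+2} ≡ 5 × 5 ≡ 25 (mod 31)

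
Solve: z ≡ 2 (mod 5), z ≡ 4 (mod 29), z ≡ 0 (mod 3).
M = 5 × 29 × 3 = 435. M₁ = 87, y₁ ≡ 3 (mod 5). M₂ = 15, y₂ ≡ 2 (mod 29). M₃ = 145, y₃ ≡ 1 (mod 3). z = 2×87×3 + 4×15×2 + 0×145×1 ≡ 207 (mod 435)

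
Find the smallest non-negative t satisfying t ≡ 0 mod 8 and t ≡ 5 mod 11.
M = 8 × 11 = 88. M₁ = 11, y₁ ≡ 3 mod 8. M₂ = 8, y₂ ≡ 7 mod 11. t = 0×11×3 + 5×8×7 ≡ 16 mod 88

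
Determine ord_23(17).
Powers of 17 mod 23: 17^1≡17, 17^2≡13, 17^3≡14, 17^4≡8, 17^5≡21, 17^6≡12, 17^7≡20, 17^8≡18, 17^9≡7, 17^10≡4, 17^11≡22, 17^12≡6, 17^13≡10, 17^14≡9, 17^15≡15, 17^16≡2, 17^17≡11, 17^18≡3, 17^19≡5, 17^20≡16, 17^21≡19, 17^22≡1. ord_23(17) = 22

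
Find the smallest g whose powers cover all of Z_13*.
g = 2. Powers: [2, 4, 8, 3, 6, 12, 11, ...] generates all 12 non-zero residues.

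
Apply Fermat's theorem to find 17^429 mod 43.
By Fermat: 17^{42} ≡ 1 mod 43. 429 ≡ 9 mod 42. So 17^{429} ≡ 17^{9} ≡ 41 mod 43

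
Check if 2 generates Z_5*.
ord_5(2) divides 4. For each prime q|4: 2^{2}≡4, none ≡ 1. So 2 has order 4 and is a primitive root mod 5.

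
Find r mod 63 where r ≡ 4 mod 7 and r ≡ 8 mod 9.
M = 7 × 9 = 63. M₁ = 9, y₁ ≡ 4 mod 7. M₂ = 7, y₂ ≡ 4 mod 9. r = 4×9×4 + 8×7×4 ≡ 53 mod 63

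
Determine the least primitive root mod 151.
g = 6. For each prime q|150: 6^{75}≡150, 6^{50}≡32, 6^{30}≡59, none ≡ 1, so ord_151(6) = 150 and 6 is a primitive root.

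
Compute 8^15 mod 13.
Using Fermat: 8^{12} ≡ 1 (mod 13). 15 ≡ 3 (mod 12). So 8^{15} ≡ 8^{3} ≡ 5 (mod 13)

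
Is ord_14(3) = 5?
Powers of 3 mod 14: 3^1≡3, 3^2≡9, 3^3≡13, 3^4≡11, 3^5≡5, 3^6≡1. 3^5≡5≢1, so ord ≠ 5. No, the actual order is 6.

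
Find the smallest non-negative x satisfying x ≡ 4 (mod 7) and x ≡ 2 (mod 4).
M = 7 × 4 = 28. M₁ = 4, y₁ ≡ 2 (mod 7). M₂ = 7, y₂ ≡ 3 (mod 4). x = 4×4×2 + 2×7×3 ≡ 18 (mod 28)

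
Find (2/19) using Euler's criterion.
(2/19) = 2^{9} mod 19 = -1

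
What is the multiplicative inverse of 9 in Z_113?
Since 113 is prime, by Fermat 9^(-1) ≡ 9^{111} ≡ 88 (mod 113). Verify: 9 × 88 = 792 ≡ 1 (mod 113)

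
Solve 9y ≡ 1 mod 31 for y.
Since 31 is prime, by Fermat 9^(-1) ≡ 9^{29} ≡ 7 mod 31. Verify: 9 × 7 = 63 ≡ 1 mod 31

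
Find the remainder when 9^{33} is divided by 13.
By Fermat: 9^{12} ≡ 1 (mod 13). 33 = 2×12 + 9. So 9^{33} ≡ 9^{9} ≡ 1 (mod 13)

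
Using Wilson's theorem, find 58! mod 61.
(60)! = (58)! × (59) × (60) ≡ -1 mod 61. So (58)! ≡ -1 × [(60)(59)]^(-1) ≡ 30 mod 61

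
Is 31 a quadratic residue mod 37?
By Euler's criterion: 31^{18} ≡ 36 mod 37. Since this equals -1 (≡ 36), 31 is not a QR.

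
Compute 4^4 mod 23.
4^{4} = 256 ≡ 3 mod 23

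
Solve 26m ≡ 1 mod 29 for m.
Since 29 is prime, by Fermat 26^(-1) ≡ 26^{27} ≡ 19 mod 29. Verify: 26 × 19 = 494 ≡ 1 mod 29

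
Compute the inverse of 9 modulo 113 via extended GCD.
Extended GCD: 9(-25) + 113(2) = 1. So 9^(-1) ≡ -25 ≡ 88 mod 113. Verify: 9 × 88 = 792 ≡ 1 mod 113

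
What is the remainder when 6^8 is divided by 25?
By repeated squaring (mod 25): 6^{1}≡6, 6^{2}≡11, 6^{4}≡21, 6^{8}≡16. So 6^{8} ≡ 16 (mod 25)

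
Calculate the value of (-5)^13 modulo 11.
Using Fermat: (-5)^{10} ≡ 1 (mod 11). 13 ≡ 3 (mod 10). So (-5)^{13} ≡ (-5)^{3} ≡ 7 (mod 11)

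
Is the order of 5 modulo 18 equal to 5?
Powers of 5 mod 18: 5^1≡5, 5^2≡7, 5^3≡17, 5^4≡13, 5^5≡11, 5^6≡1. 5^5≡11≢1, so ord ≠ 5. No, the actual order is 6.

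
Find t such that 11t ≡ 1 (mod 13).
Since 13 is prime, by Fermat 11^(-1) ≡ 11^{11} ≡ 6 (mod 13). Verify: 11 × 6 = 66 ≡ 1 (mod 13)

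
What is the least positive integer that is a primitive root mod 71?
g = 7. For each prime q|70: 7^{35}≡70, 7^{14}≡54, 7^{10}≡45, none ≡ 1, so ord_71(7) = 70 and 7 is a primitive root.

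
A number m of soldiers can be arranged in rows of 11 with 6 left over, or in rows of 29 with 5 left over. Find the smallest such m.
M = 11 × 29 = 319. M₁ = 29, y₁ ≡ 8 mod 11. M₂ = 11, y₂ ≡ 8 mod 29. m = 6×29×8 + 5×11×8 ≡ 237 mod 319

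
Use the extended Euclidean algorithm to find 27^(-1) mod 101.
Extended GCD: 27(15) + 101(-4) = 1. So 27^(-1) ≡ 15 (mod 101). Verify: 27 × 15 = 405 ≡ 1 (mod 101)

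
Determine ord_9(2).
Powers of 2 mod 9: 2^1≡2, 2^2≡4, 2^3≡8, 2^4≡7, 2^5≡5, 2^6≡1. Order = 6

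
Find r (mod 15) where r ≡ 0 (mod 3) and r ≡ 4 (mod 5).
M = 3 × 5 = 15. M₁ = 5, y₁ ≡ 2 (mod 3). M₂ = 3, y₂ ≡ 2 (mod 5). r = 0×5×2 + 4×3×2 ≡ 9 (mod 15)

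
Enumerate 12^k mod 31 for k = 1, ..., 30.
12^1, 12^2, ..., 12^{30} mod 31: [12, 20, 23, 28, 26, 2, 24, 9, 15, 25, 21, 4, 17, 18, 30, 19, 11, 8, 3, 5, 29, 7, 22, 16, 6, 10, 27, 14, 13, 1]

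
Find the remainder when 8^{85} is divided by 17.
By Fermat: 8^{16} ≡ 1 (mod 17). 85 = 5×16 + 5. So 8^{85} ≡ 8^{5} ≡ 9 (mod 17)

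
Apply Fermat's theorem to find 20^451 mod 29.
By Fermat: 20^{28} ≡ 1 mod 29. 451 ≡ 3 mod 28. So 20^{451} ≡ 20^{3} ≡ 25 mod 29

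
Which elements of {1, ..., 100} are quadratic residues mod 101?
QRs mod 101: {1, 4, 5, 6, 9, 13, 14, 16, 17, 19, 20, 21, 22, 23, 24, 25, 30, 31, 33, 36, 37, 43, 45, 47, 49, 52, 54, 56, 58, 64, 65, 68, 70, 71, 76, 77, 78, 79, 80, 81, 82, 84, 85, 87, 88, 92, 95, 96, 97, 100}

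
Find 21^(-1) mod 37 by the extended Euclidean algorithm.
Extended GCD: 21(-7) + 37(4) = 1. So 21^(-1) ≡ -7 ≡ 30 mod 37. Verify: 21 × 30 = 630 ≡ 1 mod 37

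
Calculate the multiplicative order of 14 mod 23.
Powers of 14 mod 23: 14^1≡14, 14^2≡12, 14^3≡7, 14^4≡6, 14^5≡15, 14^6≡3, 14^7≡19, 14^8≡13, 14^9≡21, 14^10≡18, 14^11≡22, 14^12≡9, 14^13≡11, 14^14≡16, 14^15≡17, 14^16≡8, 14^17≡20, 14^18≡4, 14^19≡10, 14^20≡2, 14^21≡5, 14^22≡1. ord_23(14) = 22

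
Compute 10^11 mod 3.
Using Fermat: 10^{2} ≡ 1 (mod 3). 11 ≡ 1 (mod 2). So 10^{11} ≡ 10^{1} ≡ 1 (mod 3)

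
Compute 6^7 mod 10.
By repeated squaring (mod 10): 6^{1}≡6, 6^{2}≡6, 6^{4}≡6. Then 6^{7} = 6^{4+2+1} ≡ 6 × 6 × 6 ≡ 6 (mod 10)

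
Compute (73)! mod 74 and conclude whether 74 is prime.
(73)! mod 74 = 0. Since 0 ≢ -1 (mod 74), 74 is not prime.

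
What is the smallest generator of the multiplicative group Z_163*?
g = 2. Powers: [2, 4, 8, 16, 32, 64, 128, 93, ...] generates all 162 non-zero residues.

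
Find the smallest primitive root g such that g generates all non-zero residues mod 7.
g = 3. Powers: [3, 2, 6, 4, 5, 1] generates all 6 non-zero residues.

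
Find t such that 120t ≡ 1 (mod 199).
Since 199 is prime, by Fermat 120^(-1) ≡ 120^{197} ≡ 68 (mod 199). Verify: 120 × 68 = 8160 ≡ 1 (mod 199)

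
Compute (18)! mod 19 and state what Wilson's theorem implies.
(18)! mod 19 = 18. Since this equals -1 mod 19, Wilson confirms 19 is prime.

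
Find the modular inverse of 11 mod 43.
Since 43 is prime, by Fermat 11^(-1) ≡ 11^{41} ≡ 4 mod 43. Verify: 11 × 4 = 44 ≡ 1 mod 43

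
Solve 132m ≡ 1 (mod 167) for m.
Since 167 is prime, by Fermat 132^(-1) ≡ 132^{165} ≡ 62 (mod 167). Verify: 132 × 62 = 8184 ≡ 1 (mod 167)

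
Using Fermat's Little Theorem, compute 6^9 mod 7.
By Fermat: 6^{6} ≡ 1 mod 7. So 6^{9} = 6^{6} · 6^{3} ≡ 6^{3} ≡ 6 mod 7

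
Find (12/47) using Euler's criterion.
(12/47) = 12^{23} mod 47 = 1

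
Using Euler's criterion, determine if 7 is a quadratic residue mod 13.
By Euler's criterion: 7^{6} ≡ 12 mod 13. Since this equals -1 (≡ 12), 7 is not a QR.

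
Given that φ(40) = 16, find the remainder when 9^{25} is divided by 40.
By Euler: 9^{16} ≡ 1 mod 40 since gcd(9, 40) = 1. 25 = 1×16 + 9. So 9^{25} ≡ 9^{9} ≡ 9 mod 40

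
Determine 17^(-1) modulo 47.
Since 47 is prime, by Fermat 17^(-1) ≡ 17^{45} ≡ 36 mod 47. Verify: 17 × 36 = 612 ≡ 1 mod 47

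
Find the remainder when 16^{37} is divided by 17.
By Fermat: 16^{16} ≡ 1 (mod 17). 37 = 2×16 + 5. So 16^{37} ≡ 16^{5} ≡ 16 (mod 17)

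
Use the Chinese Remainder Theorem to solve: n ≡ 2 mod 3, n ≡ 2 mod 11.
M = 3 × 11 = 33. M₁ = 11, y₁ ≡ 2 mod 3. M₂ = 3, y₂ ≡ 4 mod 11. n = 2×11×2 + 2×3×4 ≡ 2 mod 33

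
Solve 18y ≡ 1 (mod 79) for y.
Since 79 is prime, by Fermat 18^(-1) ≡ 18^{77} ≡ 22 (mod 79). Verify: 18 × 22 = 396 ≡ 1 (mod 79)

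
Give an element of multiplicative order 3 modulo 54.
19 has order 3 mod 54 since 19^{3} ≡ 1 mod 54 and no smaller power works.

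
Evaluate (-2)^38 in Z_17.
Using Fermat: (-2)^{16} ≡ 1 (mod 17). 38 ≡ 6 (mod 16). So (-2)^{38} ≡ (-2)^{6} ≡ 13 (mod 17)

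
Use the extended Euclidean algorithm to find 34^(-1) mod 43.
Extended GCD: 34(19) + 43(-15) = 1. So 34^(-1) ≡ 19 (mod 43). Verify: 34 × 19 = 646 ≡ 1 (mod 43)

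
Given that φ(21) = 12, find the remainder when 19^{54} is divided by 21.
By Euler: 19^{12} ≡ 1 mod 21 since gcd(19, 21) = 1. 54 = 4×12 + 6. So 19^{54} ≡ 19^{6} ≡ 1 mod 21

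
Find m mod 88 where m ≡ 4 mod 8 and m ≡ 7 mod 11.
M = 8 × 11 = 88. M₁ = 11, y₁ ≡ 3 mod 8. M₂ = 8, y₂ ≡ 7 mod 11. m = 4×11×3 + 7×8×7 ≡ 84 mod 88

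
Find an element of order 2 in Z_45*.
19 has order 2 mod 45 since 19^{2} ≡ 1 (mod 45) and no smaller power works.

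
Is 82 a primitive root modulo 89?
ord_89(82) divides 88. For each prime q|88: 82^{44}≡88, 82^{8}≡4, none ≡ 1. So 82 has order 88 and is a primitive root mod 89.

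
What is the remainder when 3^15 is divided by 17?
By repeated squaring mod 17: 3^{1}≡3, 3^{2}≡9, 3^{4}≡13, 3^{8}≡16. Then 3^{15} = 3^{8+4+2+1} ≡ 16 × 13 × 9 × 3 ≡ 6 mod 17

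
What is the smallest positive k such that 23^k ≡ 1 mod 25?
Powers of 23 mod 25: 23^1≡23, 23^2≡4, 23^3≡17, 23^4≡16, 23^5≡18, 23^6≡14, 23^7≡22, 23^8≡6, 23^9≡13, 23^10≡24, 23^11≡2, 23^12≡21, 23^13≡8, 23^14≡9, 23^15≡7, 23^16≡11, 23^17≡3, 23^18≡19, 23^19≡12, 23^20≡1. Order = 20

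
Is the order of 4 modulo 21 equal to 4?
Powers of 4 mod 21: 4^1≡4, 4^2≡16, 4^3≡1. Already 4^3≡1, so the order is 3 < 4. No, the actual order is 3.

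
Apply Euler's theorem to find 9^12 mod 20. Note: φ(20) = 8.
By Euler: 9^{8} ≡ 1 mod 20 since gcd(9, 20) = 1. 12 = 1×8 + 4. So 9^{12} ≡ 9^{4} ≡ 1 mod 20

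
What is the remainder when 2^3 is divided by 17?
2^{3} = 8 ≡ 8 (mod 17)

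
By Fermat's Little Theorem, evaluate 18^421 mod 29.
By Fermat: 18^{28} ≡ 1 mod 29. 421 ≡ 1 mod 28. So 18^{421} ≡ 18^{1} ≡ 18 mod 29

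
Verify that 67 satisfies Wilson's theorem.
(66)! mod 67 = 66. Since this equals -1 (mod 67), Wilson confirms 67 is prime.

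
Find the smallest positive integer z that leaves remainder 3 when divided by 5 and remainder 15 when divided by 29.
M = 5 × 29 = 145. M₁ = 29, y₁ ≡ 4 (mod 5). M₂ = 5, y₂ ≡ 6 (mod 29). z = 3×29×4 + 15×5×6 ≡ 73 (mod 145)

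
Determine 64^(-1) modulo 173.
Since 173 is prime, by Fermat 64^(-1) ≡ 64^{171} ≡ 73 mod 173. Verify: 64 × 73 = 4672 ≡ 1 mod 173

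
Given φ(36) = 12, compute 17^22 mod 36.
By Euler: 17^{12} ≡ 1 (mod 36) since gcd(17, 36) = 1. 22 = 1×12 + 10. So 17^{22} ≡ 17^{10} ≡ 1 (mod 36)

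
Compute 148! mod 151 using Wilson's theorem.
(150)! = (148)! × (149) × (150) ≡ -1 mod 151. So (148)! ≡ -1 × [(150)(149)]^(-1) ≡ 75 mod 151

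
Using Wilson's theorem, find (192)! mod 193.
By Wilson's theorem, (192)! ≡ -1 ≡ 192 mod 193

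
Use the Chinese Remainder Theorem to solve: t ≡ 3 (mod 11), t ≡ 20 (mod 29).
M = 11 × 29 = 319. M₁ = 29, y₁ ≡ 8 (mod 11). M₂ = 11, y₂ ≡ 8 (mod 29). t = 3×29×8 + 20×11×8 ≡ 223 (mod 319)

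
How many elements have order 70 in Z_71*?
Number of primitive roots mod 71 = φ(p-1) = φ(70) = 24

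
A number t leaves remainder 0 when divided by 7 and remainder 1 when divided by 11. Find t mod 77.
M = 7 × 11 = 77. M₁ = 11, y₁ ≡ 2 mod 7. M₂ = 7, y₂ ≡ 8 mod 11. t = 0×11×2 + 1×7×8 ≡ 56 mod 77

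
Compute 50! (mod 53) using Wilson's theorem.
(52)! = (50)! × (51) × (52) ≡ -1 (mod 53). So (50)! ≡ -1 × [(52)(51)]^(-1) ≡ 26 (mod 53)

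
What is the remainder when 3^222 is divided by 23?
Using Fermat: 3^{22} ≡ 1 (mod 23). 222 ≡ 2 (mod 22). So 3^{222} ≡ 3^{2} ≡ 9 (mod 23)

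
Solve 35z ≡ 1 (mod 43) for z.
Since 43 is prime, by Fermat 35^(-1) ≡ 35^{41} ≡ 16 (mod 43). Verify: 35 × 16 = 560 ≡ 1 (mod 43)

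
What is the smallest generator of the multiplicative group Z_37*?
g = 2. Powers: [2, 4, 8, 16, 32, 27, 17, ...] generates all 36 non-zero residues.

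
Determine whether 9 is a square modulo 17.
By Euler's criterion: 9^{8} ≡ 1 mod 17. Since this equals 1, 9 is a QR.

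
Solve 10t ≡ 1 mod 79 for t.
Since 79 is prime, by Fermat 10^(-1) ≡ 10^{77} ≡ 8 mod 79. Verify: 10 × 8 = 80 ≡ 1 mod 79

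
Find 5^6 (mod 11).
By repeated squaring (mod 11): 5^{1}≡5, 5^{2}≡3, 5^{4}≡9. Then 5^{6} = 5^{4+2} ≡ 9 × 3 ≡ 5 (mod 11)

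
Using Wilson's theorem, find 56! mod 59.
(58)! = (56)! × (57) × (58) ≡ -1 (mod 59). So (56)! ≡ -1 × [(58)(57)]^(-1) ≡ 29 (mod 59)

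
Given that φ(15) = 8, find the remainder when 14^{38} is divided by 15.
By Euler: 14^{8} ≡ 1 (mod 15) since gcd(14, 15) = 1. 38 = 4×8 + 6. So 14^{38} ≡ 14^{6} ≡ 1 (mod 15)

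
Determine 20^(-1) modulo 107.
Since 107 is prime, by Fermat 20^(-1) ≡ 20^{105} ≡ 91 mod 107. Verify: 20 × 91 = 1820 ≡ 1 mod 107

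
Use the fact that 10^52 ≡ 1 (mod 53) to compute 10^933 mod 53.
By Fermat: 10^{52} ≡ 1 (mod 53). 933 ≡ 49 (mod 52). So 10^{933} ≡ 10^{49} ≡ 15 (mod 53)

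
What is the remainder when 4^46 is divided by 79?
By repeated squaring (mod 79): 4^{1}≡4, 4^{2}≡16, 4^{4}≡19, 4^{8}≡45, 4^{16}≡50, 4^{32}≡51. Then 4^{46} = 4^{32+8+4+2} ≡ 51 × 45 × 19 × 16 ≡ 31 (mod 79)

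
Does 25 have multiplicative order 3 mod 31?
Powers of 25 mod 31: 25^1≡25, 25^2≡5, 25^3≡1. First k with 25^k≡1 is k=3. Yes, ord_31(25) = 3.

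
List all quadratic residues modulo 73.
QRs mod 73: {1, 2, 3, 4, 6, 8, 9, 12, 16, 18, 19, 23, 24, 25, 27, 32, 35, 36, 37, 38, 41, 46, 48, 49, 50, 54, 55, 57, 61, 64, 65, 67, 69, 70, 71, 72}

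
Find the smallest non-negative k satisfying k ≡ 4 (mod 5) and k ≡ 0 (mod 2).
M = 5 × 2 = 10. M₁ = 2, y₁ ≡ 3 (mod 5). M₂ = 5, y₂ ≡ 1 (mod 2). k = 4×2×3 + 0×5×1 ≡ 4 (mod 10)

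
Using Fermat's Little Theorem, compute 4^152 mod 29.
By Fermat: 4^{28} ≡ 1 (mod 29). 152 = 5×28 + 12. So 4^{152} ≡ 4^{12} ≡ 20 (mod 29)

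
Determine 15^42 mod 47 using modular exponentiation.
By repeated squaring (mod 47): 15^{1}≡15, 15^{2}≡37, 15^{4}≡6, 15^{8}≡36, 15^{16}≡27, 15^{32}≡24. Then 15^{42} = 15^{32+8+2} ≡ 24 × 36 × 37 ≡ 8 (mod 47)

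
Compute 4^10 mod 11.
Using Fermat: 4^{10} ≡ 1 (mod 11). 10 ≡ 0 (mod 10). So 4^{10} ≡ 4^{0} ≡ 1 (mod 11)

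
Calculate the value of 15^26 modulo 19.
Using Fermat: 15^{18} ≡ 1 mod 19. 26 ≡ 8 mod 18. So 15^{26} ≡ 15^{8} ≡ 5 mod 19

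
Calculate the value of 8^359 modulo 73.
Using Fermat: 8^{72} ≡ 1 mod 73. 359 ≡ 71 mod 72. So 8^{359} ≡ 8^{71} ≡ 64 mod 73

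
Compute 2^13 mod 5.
Using Fermat: 2^{4} ≡ 1 mod 5. 13 ≡ 1 mod 4. So 2^{13} ≡ 2^{1} ≡ 2 mod 5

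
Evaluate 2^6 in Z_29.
By repeated squaring (mod 29): 2^{1}≡2, 2^{2}≡4, 2^{4}≡16. Then 2^{6} = 2^{4+2} ≡ 16 × 4 ≡ 6 (mod 29)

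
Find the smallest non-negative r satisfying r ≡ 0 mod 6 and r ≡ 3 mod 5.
M = 6 × 5 = 30. M₁ = 5, y₁ ≡ 5 mod 6. M₂ = 6, y₂ ≡ 1 mod 5. r = 0×5×5 + 3×6×1 ≡ 18 mod 30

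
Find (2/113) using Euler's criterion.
(2/113) = 2^{56} mod 113 = 1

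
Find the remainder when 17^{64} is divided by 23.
By Fermat: 17^{22} ≡ 1 (mod 23). 64 = 2×22 + 20. So 17^{64} ≡ 17^{20} ≡ 16 (mod 23)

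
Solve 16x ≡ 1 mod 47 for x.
Since 47 is prime, by Fermat 16^(-1) ≡ 16^{45} ≡ 3 mod 47. Verify: 16 × 3 = 48 ≡ 1 mod 47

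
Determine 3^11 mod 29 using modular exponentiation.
By repeated squaring (mod 29): 3^{1}≡3, 3^{2}≡9, 3^{4}≡23, 3^{8}≡7. Then 3^{11} = 3^{8+2+1} ≡ 7 × 9 × 3 ≡ 15 (mod 29)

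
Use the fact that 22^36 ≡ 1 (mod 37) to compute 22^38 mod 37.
By Fermat: 22^{36} ≡ 1 (mod 37). So 22^{38} = 22^{36} · 22^{2} ≡ 22^{2} ≡ 3 (mod 37)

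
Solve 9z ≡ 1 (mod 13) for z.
Since 13 is prime, by Fermat 9^(-1) ≡ 9^{11} ≡ 3 (mod 13). Verify: 9 × 3 = 27 ≡ 1 (mod 13)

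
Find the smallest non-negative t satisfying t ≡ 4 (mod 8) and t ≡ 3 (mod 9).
M = 8 × 9 = 72. M₁ = 9, y₁ ≡ 1 (mod 8). M₂ = 8, y₂ ≡ 8 (mod 9). t = 4×9×1 + 3×8×8 ≡ 12 (mod 72)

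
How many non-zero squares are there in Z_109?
Exactly half the non-zero residues mod a prime are QRs: (109-1)/2 = 54.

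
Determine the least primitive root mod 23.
g = 5. For each prime q|22: 5^{11}≡22, 5^{2}≡2, none ≡ 1, so ord_23(5) = 22 and 5 is a primitive root.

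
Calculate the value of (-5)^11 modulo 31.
By repeated squaring mod 31: (-5)^{1}≡26, (-5)^{2}≡25, (-5)^{4}≡5, (-5)^{8}≡25. Then (-5)^{11} = (-5)^{8+2+1} ≡ 25 × 25 × 26 ≡ 6 mod 31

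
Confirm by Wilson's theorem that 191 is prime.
(190)! mod 191 = 190. Since this equals -1 mod 191, Wilson confirms 191 is prime.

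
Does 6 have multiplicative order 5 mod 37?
Powers of 6 mod 37: 6^1≡6, 6^2≡36, 6^3≡31, 6^4≡1. Already 6^4≡1, so the order is 4 < 5. No, the actual order is 4.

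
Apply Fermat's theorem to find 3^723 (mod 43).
By Fermat: 3^{42} ≡ 1 (mod 43). 723 ≡ 9 (mod 42). So 3^{723} ≡ 3^{9} ≡ 32 (mod 43)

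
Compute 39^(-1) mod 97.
Since 97 is prime, by Fermat 39^(-1) ≡ 39^{95} ≡ 5 mod 97. Verify: 39 × 5 = 195 ≡ 1 mod 97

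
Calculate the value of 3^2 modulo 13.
3^{2} = 9 ≡ 9 mod 13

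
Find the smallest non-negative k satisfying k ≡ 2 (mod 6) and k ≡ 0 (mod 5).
M = 6 × 5 = 30. M₁ = 5, y₁ ≡ 5 (mod 6). M₂ = 6, y₂ ≡ 1 (mod 5). k = 2×5×5 + 0×6×1 ≡ 20 (mod 30)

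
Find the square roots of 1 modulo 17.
The square roots of 1 mod 17 are 1 and 16. Verify: 1² = 1 ≡ 1 mod 17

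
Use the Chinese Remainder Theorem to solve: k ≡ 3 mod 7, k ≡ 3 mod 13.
M = 7 × 13 = 91. M₁ = 13, y₁ ≡ 6 mod 7. M₂ = 7, y₂ ≡ 2 mod 13. k = 3×13×6 + 3×7×2 ≡ 3 mod 91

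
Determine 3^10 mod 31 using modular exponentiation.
By repeated squaring mod 31: 3^{1}≡3, 3^{2}≡9, 3^{4}≡19, 3^{8}≡20. Then 3^{10} = 3^{8+2} ≡ 20 × 9 ≡ 25 mod 31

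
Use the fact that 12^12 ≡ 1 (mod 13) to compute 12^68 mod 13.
By Fermat: 12^{12} ≡ 1 (mod 13). 68 = 5×12 + 8. So 12^{68} ≡ 12^{8} ≡ 1 (mod 13)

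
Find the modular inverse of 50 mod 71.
Since 71 is prime, by Fermat 50^(-1) ≡ 50^{69} ≡ 27 (mod 71). Verify: 50 × 27 = 1350 ≡ 1 (mod 71)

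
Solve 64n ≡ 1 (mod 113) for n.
Since 113 is prime, by Fermat 64^(-1) ≡ 64^{111} ≡ 83 (mod 113). Verify: 64 × 83 = 5312 ≡ 1 (mod 113)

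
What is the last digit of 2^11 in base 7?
Using Fermat: 2^{6} ≡ 1 mod 7. 11 ≡ 5 mod 6. So 2^{11} ≡ 2^{5} ≡ 4 mod 7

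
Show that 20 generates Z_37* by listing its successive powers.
20^1, 20^2, ..., 20^{36} mod 37: [20, 30, 8, 12, 18, 27, 22, 33, 31, 28, 5, 26, 2, 3, 23, 16, 24, 36, 17, 7, 29, 25, 19, 10, 15, 4, 6, 9, 32, 11, 35, 34, 14, 21, 13, 1]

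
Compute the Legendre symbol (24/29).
(24/29) = 24^{14} mod 29 = 1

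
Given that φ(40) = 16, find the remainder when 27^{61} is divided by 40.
By Euler: 27^{16} ≡ 1 (mod 40) since gcd(27, 40) = 1. 61 = 3×16 + 13. So 27^{61} ≡ 27^{13} ≡ 27 (mod 40)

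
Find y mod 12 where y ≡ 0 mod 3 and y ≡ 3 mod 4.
M = 3 × 4 = 12. M₁ = 4, y₁ ≡ 1 mod 3. M₂ = 3, y₂ ≡ 3 mod 4. y = 0×4×1 + 3×3×3 ≡ 3 mod 12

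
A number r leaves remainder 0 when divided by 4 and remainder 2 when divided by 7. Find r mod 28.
M = 4 × 7 = 28. M₁ = 7, y₁ ≡ 3 mod 4. M₂ = 4, y₂ ≡ 2 mod 7. r = 0×7×3 + 2×4×2 ≡ 16 mod 28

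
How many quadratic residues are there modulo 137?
Exactly half the non-zero residues mod a prime are QRs: (137-1)/2 = 68.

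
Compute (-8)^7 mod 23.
By repeated squaring (mod 23): (-8)^{1}≡15, (-8)^{2}≡18, (-8)^{4}≡2. Then (-8)^{7} = (-8)^{4+2+1} ≡ 2 × 18 × 15 ≡ 11 (mod 23)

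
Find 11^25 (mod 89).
By repeated squaring (mod 89): 11^{1}≡11, 11^{2}≡32, 11^{4}≡45, 11^{8}≡67, 11^{16}≡39. Then 11^{25} = 11^{16+8+1} ≡ 39 × 67 × 11 ≡ 85 (mod 89)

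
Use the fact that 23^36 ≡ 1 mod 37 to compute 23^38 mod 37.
By Fermat: 23^{36} ≡ 1 mod 37. So 23^{38} = 23^{36} · 23^{2} ≡ 23^{2} ≡ 11 mod 37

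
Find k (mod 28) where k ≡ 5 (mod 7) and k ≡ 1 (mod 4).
M = 7 × 4 = 28. M₁ = 4, y₁ ≡ 2 (mod 7). M₂ = 7, y₂ ≡ 3 (mod 4). k = 5×4×2 + 1×7×3 ≡ 5 (mod 28)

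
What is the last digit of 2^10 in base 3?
Using Fermat: 2^{2} ≡ 1 mod 3. 10 ≡ 0 mod 2. So 2^{10} ≡ 2^{0} ≡ 1 mod 3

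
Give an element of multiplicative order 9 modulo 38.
5 has order 9 mod 38 since 5^{9} ≡ 1 (mod 38) and no smaller power works.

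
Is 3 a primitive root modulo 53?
ord_53(3) divides 52. For each prime q|52: 3^{26}≡52, 3^{4}≡28, none ≡ 1. So 3 has order 52 and is a primitive root mod 53.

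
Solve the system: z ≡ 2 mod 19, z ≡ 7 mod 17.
M = 19 × 17 = 323. M₁ = 17, y₁ ≡ 9 mod 19. M₂ = 19, y₂ ≡ 9 mod 17. z = 2×17×9 + 7×19×9 ≡ 211 mod 323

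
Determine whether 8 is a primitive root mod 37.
8^{12} ≡ 1 mod 37 and 12 < 36, so ord_37(8) = 12 ≠ 36 and 8 is not a primitive root.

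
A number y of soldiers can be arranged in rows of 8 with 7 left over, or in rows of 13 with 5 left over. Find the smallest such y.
M = 8 × 13 = 104. M₁ = 13, y₁ ≡ 5 (mod 8). M₂ = 8, y₂ ≡ 5 (mod 13). y = 7×13×5 + 5×8×5 ≡ 31 (mod 104)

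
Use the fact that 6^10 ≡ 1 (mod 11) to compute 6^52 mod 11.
By Fermat: 6^{10} ≡ 1 (mod 11). 52 = 5×10 + 2. So 6^{52} ≡ 6^{2} ≡ 3 (mod 11)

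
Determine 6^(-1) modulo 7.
Since 7 is prime, by Fermat 6^(-1) ≡ 6^{5} ≡ 6 mod 7. Verify: 6 × 6 = 36 ≡ 1 mod 7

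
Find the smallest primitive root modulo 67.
g = 2. For each prime q|66: 2^{33}≡66, 2^{22}≡37, 2^{6}≡64, none ≡ 1, so ord_67(2) = 66 and 2 is a primitive root.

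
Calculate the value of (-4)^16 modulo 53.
By repeated squaring mod 53: (-4)^{1}≡49, (-4)^{2}≡16, (-4)^{4}≡44, (-4)^{8}≡28, (-4)^{16}≡42. So (-4)^{16} ≡ 42 mod 53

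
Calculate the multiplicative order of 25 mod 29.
Powers of 25 mod 29: 25^1≡25, 25^2≡16, 25^3≡23, 25^4≡24, 25^5≡20, 25^6≡7, 25^7≡1. Order = 7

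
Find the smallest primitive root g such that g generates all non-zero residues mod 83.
g = 2. Powers: [2, 4, 8, 16, 32, 64, 45, 7, 14, 28, ...] generates all 82 non-zero residues.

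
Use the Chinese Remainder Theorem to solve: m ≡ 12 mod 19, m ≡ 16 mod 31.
M = 19 × 31 = 589. M₁ = 31, y₁ ≡ 8 mod 19. M₂ = 19, y₂ ≡ 18 mod 31. m = 12×31×8 + 16×19×18 ≡ 202 mod 589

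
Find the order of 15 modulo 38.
Powers of 15 mod 38: 15^1≡15, 15^2≡35, 15^3≡31, 15^4≡9, 15^5≡21, 15^6≡11, 15^7≡13, 15^8≡5, 15^9≡37, 15^10≡23, 15^11≡3, 15^12≡7, 15^13≡29, 15^14≡17, 15^15≡27, 15^16≡25, 15^17≡33, 15^18≡1. So the order of 15 is 18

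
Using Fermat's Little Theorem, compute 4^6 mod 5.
By Fermat: 4^{4} ≡ 1 (mod 5). So 4^{6} = 4^{4} · 4^{2} ≡ 4^{2} ≡ 1 (mod 5)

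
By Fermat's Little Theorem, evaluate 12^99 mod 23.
By Fermat: 12^{22} ≡ 1 mod 23. 99 = 4×22 + 11. So 12^{99} ≡ 12^{11} ≡ 1 mod 23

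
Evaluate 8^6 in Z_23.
By repeated squaring mod 23: 8^{1}≡8, 8^{2}≡18, 8^{4}≡2. Then 8^{6} = 8^{4+2} ≡ 2 × 18 ≡ 13 mod 23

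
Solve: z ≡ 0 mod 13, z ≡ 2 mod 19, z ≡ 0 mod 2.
M = 13 × 19 × 2 = 494. M₁ = 38, y₁ ≡ 12 mod 13. M₂ = 26, y₂ ≡ 11 mod 19. M₃ = 247, y₃ ≡ 1 mod 2. z = 0×38×12 + 2×26×11 + 0×247×1 ≡ 78 mod 494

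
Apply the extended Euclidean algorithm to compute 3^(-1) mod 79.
Extended GCD: 3(-26) + 79(1) = 1. So 3^(-1) ≡ -26 ≡ 53 mod 79. Verify: 3 × 53 = 159 ≡ 1 mod 79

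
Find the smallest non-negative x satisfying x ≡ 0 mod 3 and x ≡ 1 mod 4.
M = 3 × 4 = 12. M₁ = 4, y₁ ≡ 1 mod 3. M₂ = 3, y₂ ≡ 3 mod 4. x = 0×4×1 + 1×3×3 ≡ 9 mod 12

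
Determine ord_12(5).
Powers of 5 mod 12: 5^1≡5, 5^2≡1. So the order of 5 is 2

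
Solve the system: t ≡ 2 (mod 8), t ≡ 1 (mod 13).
M = 8 × 13 = 104. M₁ = 13, y₁ ≡ 5 (mod 8). M₂ = 8, y₂ ≡ 5 (mod 13). t = 2×13×5 + 1×8×5 ≡ 66 (mod 104)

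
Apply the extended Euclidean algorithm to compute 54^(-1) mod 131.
Extended GCD: 54(17) + 131(-7) = 1. So 54^(-1) ≡ 17 mod 131. Verify: 54 × 17 = 918 ≡ 1 mod 131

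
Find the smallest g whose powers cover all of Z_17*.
g = 3. For each prime q|16: 3^{8}≡16, none ≡ 1, so ord_17(3) = 16 and 3 is a primitive root.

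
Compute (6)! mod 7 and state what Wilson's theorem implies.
(6)! mod 7 = 6. Since this equals -1 (mod 7), Wilson confirms 7 is prime.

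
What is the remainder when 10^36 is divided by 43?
By repeated squaring (mod 43): 10^{1}≡10, 10^{2}≡14, 10^{4}≡24, 10^{8}≡17, 10^{16}≡31, 10^{32}≡15. Then 10^{36} = 10^{32+4} ≡ 15 × 24 ≡ 16 (mod 43)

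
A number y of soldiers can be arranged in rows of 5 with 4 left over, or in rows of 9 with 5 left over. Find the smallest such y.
M = 5 × 9 = 45. M₁ = 9, y₁ ≡ 4 mod 5. M₂ = 5, y₂ ≡ 2 mod 9. y = 4×9×4 + 5×5×2 ≡ 14 mod 45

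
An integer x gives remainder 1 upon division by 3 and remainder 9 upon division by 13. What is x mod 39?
M = 3 × 13 = 39. M₁ = 13, y₁ ≡ 1 mod 3. M₂ = 3, y₂ ≡ 9 mod 13. x = 1×13×1 + 9×3×9 ≡ 22 mod 39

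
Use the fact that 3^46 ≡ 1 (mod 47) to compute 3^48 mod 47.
By Fermat: 3^{46} ≡ 1 (mod 47). So 3^{48} = 3^{46} · 3^{2} ≡ 3^{2} ≡ 9 (mod 47)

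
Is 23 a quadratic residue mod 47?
By Euler's criterion: 23^{23} ≡ 46 mod 47. Since this equals -1 (≡ 46), 23 is not a QR.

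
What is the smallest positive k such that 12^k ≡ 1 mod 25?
Powers of 12 mod 25: 12^1≡12, 12^2≡19, 12^3≡3, 12^4≡11, 12^5≡7, 12^6≡9, 12^7≡8, 12^8≡21, 12^9≡2, 12^10≡24, 12^11≡13, 12^12≡6, 12^13≡22, 12^14≡14, 12^15≡18, 12^16≡16, 12^17≡17, 12^18≡4, 12^19≡23, 12^20≡1. Order = 20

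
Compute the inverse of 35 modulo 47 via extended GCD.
Extended GCD: 35(-4) + 47(3) = 1. So 35^(-1) ≡ -4 ≡ 43 (mod 47). Verify: 35 × 43 = 1505 ≡ 1 (mod 47)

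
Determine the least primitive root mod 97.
g = 5. For each prime q|96: 5^{48}≡96, 5^{32}≡35, none ≡ 1, so ord_97(5) = 96 and 5 is a primitive root.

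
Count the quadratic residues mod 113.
Exactly half the non-zero residues mod a prime are QRs: (113-1)/2 = 56.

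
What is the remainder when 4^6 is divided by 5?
Using Fermat: 4^{4} ≡ 1 mod 5. 6 ≡ 2 mod 4. So 4^{6} ≡ 4^{2} ≡ 1 mod 5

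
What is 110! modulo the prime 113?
(112)! = (110)! × (111) × (112) ≡ -1 (mod 113). So (110)! ≡ -1 × [(112)(111)]^(-1) ≡ 56 (mod 113)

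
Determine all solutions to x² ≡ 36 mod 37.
The square roots of 36 mod 37 are 6 and 31. Verify: 6² = 36 ≡ 36 mod 37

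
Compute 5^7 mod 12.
By repeated squaring mod 12: 5^{1}≡5, 5^{2}≡1, 5^{4}≡1. Then 5^{7} = 5^{4+2+1} ≡ 1 × 1 × 5 ≡ 5 mod 12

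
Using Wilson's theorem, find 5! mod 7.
(6)! = (5)! × (6) ≡ -1 (mod 7). So (5)! ≡ -1 × (6)^(-1) ≡ (-1)×(-1) = 1 (mod 7)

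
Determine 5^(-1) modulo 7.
Since 7 is prime, by Fermat 5^(-1) ≡ 5^{5} ≡ 3 mod 7. Verify: 5 × 3 = 15 ≡ 1 mod 7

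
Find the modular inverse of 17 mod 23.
Since 23 is prime, by Fermat 17^(-1) ≡ 17^{21} ≡ 19 (mod 23). Verify: 17 × 19 = 323 ≡ 1 (mod 23)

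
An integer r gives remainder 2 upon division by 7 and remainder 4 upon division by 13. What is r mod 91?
M = 7 × 13 = 91. M₁ = 13, y₁ ≡ 6 mod 7. M₂ = 7, y₂ ≡ 2 mod 13. r = 2×13×6 + 4×7×2 ≡ 30 mod 91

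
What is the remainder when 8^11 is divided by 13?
By repeated squaring (mod 13): 8^{1}≡8, 8^{2}≡12, 8^{4}≡1, 8^{8}≡1. Then 8^{11} = 8^{8+2+1} ≡ 1 × 12 × 8 ≡ 5 (mod 13)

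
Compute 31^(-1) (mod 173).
Since 173 is prime, by Fermat 31^(-1) ≡ 31^{171} ≡ 67 (mod 173). Verify: 31 × 67 = 2077 ≡ 1 (mod 173)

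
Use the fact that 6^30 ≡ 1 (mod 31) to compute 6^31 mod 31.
By Fermat: 6^{30} ≡ 1 (mod 31). So 6^{31} = 6^{30} · 6^{1} ≡ 6^{1} ≡ 6 (mod 31)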